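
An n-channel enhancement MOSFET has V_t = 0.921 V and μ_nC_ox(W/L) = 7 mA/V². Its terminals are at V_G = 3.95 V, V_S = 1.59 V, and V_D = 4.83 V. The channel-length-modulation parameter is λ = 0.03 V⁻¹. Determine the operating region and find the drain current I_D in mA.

V_GS = V_G − V_S = 3.95 − 1.59 = 2.36 V; V_DS = V_D − V_S = 4.83 − 1.59 = 3.24 V.
V_ov = V_GS − V_t = 2.36 − 0.921 = 1.44 V.
Since V_DS = 3.24 V ≥ V_ov = 1.44 V, the device is in saturation.
I_D = ½ k_n V_ov² (1 + λ V_DS) = 0.5 × 7 × 1.44² × (1 + 0.03 × 3.24) = 7.95 mA.

Saturation; I_D = 7.95 mA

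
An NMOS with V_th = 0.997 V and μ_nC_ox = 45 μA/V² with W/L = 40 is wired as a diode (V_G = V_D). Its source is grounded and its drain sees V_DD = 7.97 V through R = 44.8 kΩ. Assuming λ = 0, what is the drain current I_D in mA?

I_D = 0.147 mA

With gate tied to drain, V_GS = V_DS ≥ V_GS − V_th, so the device is in saturation.
k_n = μ_nC_ox · (W/L) = 1.8 mA/V².
KCL at the drain: ½ k_n (V_GS − V_th)² = (V_DD − V_GS)/R.
Let x = V_GS − 0.997. Then 40.3 x² + x − 6.973 = 0, giving x = 0.404 V (positive root), so V_GS = 1.4 V.
I_D = (V_DD − V_GS)/R = (7.97 − 1.4) / 44.8 = 0.147 mA.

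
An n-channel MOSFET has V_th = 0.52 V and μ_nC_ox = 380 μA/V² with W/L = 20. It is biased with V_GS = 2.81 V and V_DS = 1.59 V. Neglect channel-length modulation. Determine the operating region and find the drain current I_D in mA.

k_n = μ_nC_ox · (W/L) = 7.6 mA/V².
V_ov = V_GS − V_th = 2.81 − 0.52 = 2.29 V.
Since V_DS = 1.59 V < V_ov = 2.29 V, the device is in the triode region.
I_D = k_n [V_ov · V_DS − ½ V_DS²] = 7.6 × [2.29 × 1.59 − 0.5 × 1.59²] = 18.1 mA.

Triode; I_D = 18.1 mA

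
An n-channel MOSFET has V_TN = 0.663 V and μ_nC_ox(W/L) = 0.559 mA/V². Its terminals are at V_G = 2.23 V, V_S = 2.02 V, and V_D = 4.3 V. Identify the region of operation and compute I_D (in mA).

V_GS = V_G − V_S = 2.23 − 2.02 = 0.21 V; V_DS = V_D − V_S = 4.3 − 2.02 = 2.28 V.
V_GS = 0.21 V < V_TN = 0.663 V, so the transistor is in cutoff.

Cutoff; I_D = 0 mA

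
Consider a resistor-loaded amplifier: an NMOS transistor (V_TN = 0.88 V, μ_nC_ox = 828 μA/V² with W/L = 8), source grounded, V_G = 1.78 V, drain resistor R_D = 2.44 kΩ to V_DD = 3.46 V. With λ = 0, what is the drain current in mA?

V_GS = V_G = 1.78 V, so V_ov = 1.78 − 0.88 = 0.9 V.
k_n = μ_nC_ox · (W/L) = 6.624 mA/V².
Assume saturation: I_D = ½ k_n V_ov² = 0.5 × 6.624 × 0.9² = 2.68 mA, giving V_DS = V_DD − I_D R_D = 3.46 − 2.68 × 2.44 = -3.09 V.
But -3.09 V < V_ov = 0.9 V, so the device is actually in triode.
In triode I_D = k_n[V_ov V_DS − ½ V_DS²] and I_D = (V_DD − V_DS)/R_D. Equating: 8.08 V_DS² − 15.55 V_DS + 3.46 = 0, giving V_DS = 0.257 V (the root below V_ov).
I_D = (3.46 − 0.257) / 2.44 = 1.31 mA.

I_D = 1.31 mA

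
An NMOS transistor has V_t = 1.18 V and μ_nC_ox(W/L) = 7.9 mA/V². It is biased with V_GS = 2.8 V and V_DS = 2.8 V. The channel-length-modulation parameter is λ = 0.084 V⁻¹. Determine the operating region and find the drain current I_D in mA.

V_ov = V_GS − V_t = 2.8 − 1.18 = 1.62 V.
Since V_DS = 2.8 V ≥ V_ov = 1.62 V, the device is in saturation.
I_D = ½ k_n V_ov² (1 + λ V_DS) = 0.5 × 7.9 × 1.62² × (1 + 0.084 × 2.8) = 12.8 mA.

Saturation; I_D = 12.8 mA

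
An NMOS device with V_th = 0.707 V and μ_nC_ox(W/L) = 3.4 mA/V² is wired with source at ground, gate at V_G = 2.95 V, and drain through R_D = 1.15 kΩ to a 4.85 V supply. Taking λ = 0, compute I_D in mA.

I_D = 3.73 mA

V_GS = V_G = 2.95 V, so V_ov = 2.95 − 0.707 = 2.24 V.
Assume saturation: I_D = ½ k_n V_ov² = 0.5 × 3.4 × 2.24² = 8.55 mA, giving V_DS = V_DD − I_D R_D = 4.85 − 8.55 × 1.15 = -4.99 V.
But -4.99 V < V_ov = 2.24 V, so the device is actually in triode.
In triode I_D = k_n[V_ov V_DS − ½ V_DS²] and I_D = (V_DD − V_DS)/R_D. Equating: 1.95 V_DS² − 9.77 V_DS + 4.85 = 0, giving V_DS = 0.559 V (the root below V_ov).
I_D = (4.85 − 0.559) / 1.15 = 3.73 mA.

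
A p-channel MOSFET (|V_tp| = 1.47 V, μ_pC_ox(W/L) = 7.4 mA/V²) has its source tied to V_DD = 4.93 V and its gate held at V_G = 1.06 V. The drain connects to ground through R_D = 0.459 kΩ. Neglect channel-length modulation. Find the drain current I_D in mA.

V_SG = V_DD − V_G = 4.93 − 1.06 = 3.87 V, so V_ov = 3.87 − 1.47 = 2.4 V.
Assume saturation: I_D = ½ k_p V_ov² = 0.5 × 7.4 × 2.4² = 21.3 mA, giving V_SD = V_DD − I_D R_D = 4.93 − 21.3 × 0.459 = -4.85 V.
But -4.85 V < V_ov = 2.4 V, so the device is actually in triode.
In triode I_D = k_p[V_ov V_SD − ½ V_SD²] and I_D = (V_DD − V_SD)/R_D. Equating: 1.7 V_SD² − 9.152 V_SD + 4.93 = 0, giving V_SD = 0.607 V (the root below V_ov).
I_D = (4.93 − 0.607) / 0.459 = 9.42 mA.

I_D = 9.42 mA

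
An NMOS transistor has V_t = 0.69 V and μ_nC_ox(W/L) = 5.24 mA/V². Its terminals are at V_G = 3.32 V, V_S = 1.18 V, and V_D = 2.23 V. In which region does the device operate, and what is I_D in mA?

V_GS = V_G − V_S = 3.32 − 1.18 = 2.14 V; V_DS = V_D − V_S = 2.23 − 1.18 = 1.05 V.
V_ov = V_GS − V_t = 2.14 − 0.69 = 1.45 V.
Since V_DS = 1.05 V < V_ov = 1.45 V, the device is in the triode region.
I_D = k_n [V_ov · V_DS − ½ V_DS²] = 5.24 × [1.45 × 1.05 − 0.5 × 1.05²] = 5.09 mA.

Triode; I_D = 5.09 mA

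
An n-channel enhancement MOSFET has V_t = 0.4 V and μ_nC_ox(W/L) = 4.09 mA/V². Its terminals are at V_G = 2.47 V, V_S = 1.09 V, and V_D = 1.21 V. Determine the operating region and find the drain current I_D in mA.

V_GS = V_G − V_S = 2.47 − 1.09 = 1.38 V; V_DS = V_D − V_S = 1.21 − 1.09 = 0.12 V.
V_ov = V_GS − V_t = 1.38 − 0.4 = 0.98 V.
Since V_DS = 0.12 V < V_ov = 0.98 V, the device is in the triode region.
I_D = k_n [V_ov · V_DS − ½ V_DS²] = 4.09 × [0.98 × 0.12 − 0.5 × 0.12²] = 0.452 mA.

Triode; I_D = 0.452 mA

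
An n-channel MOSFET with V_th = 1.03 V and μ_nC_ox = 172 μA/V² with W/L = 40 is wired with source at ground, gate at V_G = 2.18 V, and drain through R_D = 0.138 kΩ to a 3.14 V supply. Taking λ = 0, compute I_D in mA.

I_D = 4.55 mA

V_GS = V_G = 2.18 V, so V_ov = 2.18 − 1.03 = 1.15 V.
k_n = μ_nC_ox · (W/L) = 6.88 mA/V².
Assume saturation: I_D = ½ k_n V_ov² = 0.5 × 6.88 × 1.15² = 4.55 mA, giving V_DS = V_DD − I_D R_D = 3.14 − 4.55 × 0.138 = 2.51 V.
V_DS = 2.51 V ≥ V_ov = 1.15 V, confirming saturation.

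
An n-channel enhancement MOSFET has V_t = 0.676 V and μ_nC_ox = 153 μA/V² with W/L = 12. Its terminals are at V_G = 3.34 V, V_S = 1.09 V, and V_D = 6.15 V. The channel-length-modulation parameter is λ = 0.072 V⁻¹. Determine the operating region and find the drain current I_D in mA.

V_GS = V_G − V_S = 3.34 − 1.09 = 2.25 V; V_DS = V_D − V_S = 6.15 − 1.09 = 5.06 V.
k_n = μ_nC_ox · (W/L) = 1.836 mA/V².
V_ov = V_GS − V_t = 2.25 − 0.676 = 1.57 V.
Since V_DS = 5.06 V ≥ V_ov = 1.57 V, the device is in saturation.
I_D = ½ k_n V_ov² (1 + λ V_DS) = 0.5 × 1.836 × 1.57² × (1 + 0.072 × 5.06) = 3.1 mA.

Saturation; I_D = 3.10 mA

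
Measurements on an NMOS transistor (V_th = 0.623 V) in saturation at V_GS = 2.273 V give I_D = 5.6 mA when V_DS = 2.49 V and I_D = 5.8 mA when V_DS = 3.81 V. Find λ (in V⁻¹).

With V_GS fixed, I_D ∝ (1 + λ V_DS) in saturation, so I_D2/I_D1 = (1 + λ V_DS2)/(1 + λ V_DS1).
5.8/5.6 = 1.036 = (1 + 3.81 λ)/(1 + 2.49 λ).
Solving: λ (I_D1 V_DS2 − I_D2 V_DS1) = I_D2 − I_D1, so λ = (5.8 − 5.6) / (5.6 × 3.81 − 5.8 × 2.49) = 0.2 / 6.89 = 0.029 V⁻¹.

λ = 0.0290 V⁻¹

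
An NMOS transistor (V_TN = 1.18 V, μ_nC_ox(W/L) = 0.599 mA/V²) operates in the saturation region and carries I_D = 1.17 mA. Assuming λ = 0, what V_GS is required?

In saturation I_D = ½ k_n (V_GS − V_TN)², so V_GS − V_TN = √(2 I_D / k_n) = √(2 × 1.17 / 0.599) = 1.98 V.
V_GS = 1.18 + 1.98 = 3.16 V.

V_GS = 3.16 V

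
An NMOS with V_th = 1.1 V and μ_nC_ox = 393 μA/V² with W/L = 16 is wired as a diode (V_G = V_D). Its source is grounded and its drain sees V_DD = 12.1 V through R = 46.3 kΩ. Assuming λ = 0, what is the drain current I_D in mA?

I_D = 0.232 mA

With gate tied to drain, V_GS = V_DS ≥ V_GS − V_th, so the device is in saturation.
k_n = μ_nC_ox · (W/L) = 6.288 mA/V².
KCL at the drain: ½ k_n (V_GS − V_th)² = (V_DD − V_GS)/R.
Let x = V_GS − 1.1. Then 146 x² + x − 11 = 0, giving x = 0.271 V (positive root), so V_GS = 1.37 V.
I_D = (V_DD − V_GS)/R = (12.1 − 1.37) / 46.3 = 0.232 mA.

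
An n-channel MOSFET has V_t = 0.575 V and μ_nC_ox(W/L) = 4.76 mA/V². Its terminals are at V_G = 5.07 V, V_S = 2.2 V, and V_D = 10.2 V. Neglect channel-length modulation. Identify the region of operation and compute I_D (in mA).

V_GS = V_G − V_S = 5.07 − 2.2 = 2.87 V; V_DS = V_D − V_S = 10.2 − 2.2 = 8 V.
V_ov = V_GS − V_t = 2.87 − 0.575 = 2.29 V.
Since V_DS = 8 V ≥ V_ov = 2.29 V, the device is in saturation.
I_D = ½ k_n V_ov² = 0.5 × 4.76 × 2.29² = 12.5 mA.

Saturation; I_D = 12.5 mA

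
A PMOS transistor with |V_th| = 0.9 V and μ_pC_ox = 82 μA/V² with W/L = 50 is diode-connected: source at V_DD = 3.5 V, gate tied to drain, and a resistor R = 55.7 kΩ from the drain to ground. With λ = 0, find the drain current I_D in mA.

I_D = 0.0440 mA

With gate tied to drain, V_SG = V_SD ≥ V_SG − |V_th|, so the device is in saturation.
k_p = μ_pC_ox · (W/L) = 4.1 mA/V².
KCL at the drain: ½ k_p (V_SG − |V_th|)² = (V_DD − V_SG)/R.
Let x = V_SG − 0.9. Then 114 x² + x − 2.6 = 0, giving x = 0.147 V (positive root), so V_SG = 1.05 V.
I_D = (V_DD − V_SG)/R = (3.5 − 1.05) / 55.7 = 0.044 mA.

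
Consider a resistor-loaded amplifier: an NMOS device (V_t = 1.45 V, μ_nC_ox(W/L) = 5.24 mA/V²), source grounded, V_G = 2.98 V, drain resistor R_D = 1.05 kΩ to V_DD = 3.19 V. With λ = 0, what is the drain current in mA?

I_D = 2.68 mA

V_GS = V_G = 2.98 V, so V_ov = 2.98 − 1.45 = 1.53 V.
Assume saturation: I_D = ½ k_n V_ov² = 0.5 × 5.24 × 1.53² = 6.13 mA, giving V_DS = V_DD − I_D R_D = 3.19 − 6.13 × 1.05 = -3.25 V.
But -3.25 V < V_ov = 1.53 V, so the device is actually in triode.
In triode I_D = k_n[V_ov V_DS − ½ V_DS²] and I_D = (V_DD − V_DS)/R_D. Equating: 2.75 V_DS² − 9.418 V_DS + 3.19 = 0, giving V_DS = 0.381 V (the root below V_ov).
I_D = (3.19 − 0.381) / 1.05 = 2.68 mA.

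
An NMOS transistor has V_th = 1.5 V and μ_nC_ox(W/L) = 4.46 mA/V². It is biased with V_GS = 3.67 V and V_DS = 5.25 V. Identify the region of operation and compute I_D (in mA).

V_ov = V_GS − V_th = 3.67 − 1.5 = 2.17 V.
Since V_DS = 5.25 V ≥ V_ov = 2.17 V, the device is in saturation.
I_D = ½ k_n V_ov² = 0.5 × 4.46 × 2.17² = 10.5 mA.

Saturation; I_D = 10.5 mA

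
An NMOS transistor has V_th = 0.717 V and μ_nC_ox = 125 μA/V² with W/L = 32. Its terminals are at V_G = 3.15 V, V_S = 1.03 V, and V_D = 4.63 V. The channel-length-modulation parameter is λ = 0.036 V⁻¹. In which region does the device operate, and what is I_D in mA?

V_GS = V_G − V_S = 3.15 − 1.03 = 2.12 V; V_DS = V_D − V_S = 4.63 − 1.03 = 3.6 V.
k_n = μ_nC_ox · (W/L) = 4 mA/V².
V_ov = V_GS − V_th = 2.12 − 0.717 = 1.4 V.
Since V_DS = 3.6 V ≥ V_ov = 1.4 V, the device is in saturation.
I_D = ½ k_n V_ov² (1 + λ V_DS) = 0.5 × 4 × 1.4² × (1 + 0.036 × 3.6) = 4.45 mA.

Saturation; I_D = 4.45 mA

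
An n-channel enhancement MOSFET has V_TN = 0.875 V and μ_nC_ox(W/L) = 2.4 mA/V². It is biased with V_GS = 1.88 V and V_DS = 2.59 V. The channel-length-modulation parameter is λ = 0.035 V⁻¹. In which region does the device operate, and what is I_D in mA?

V_ov = V_GS − V_TN = 1.88 − 0.875 = 1 V.
Since V_DS = 2.59 V ≥ V_ov = 1 V, the device is in saturation.
I_D = ½ k_n V_ov² (1 + λ V_DS) = 0.5 × 2.4 × 1² × (1 + 0.035 × 2.59) = 1.32 mA.

Saturation; I_D = 1.32 mA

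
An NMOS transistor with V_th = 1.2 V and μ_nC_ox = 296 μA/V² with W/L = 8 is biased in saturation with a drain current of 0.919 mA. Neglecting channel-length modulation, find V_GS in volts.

V_GS = 2.08 V

k_n = μ_nC_ox · (W/L) = 2.368 mA/V².
In saturation I_D = ½ k_n (V_GS − V_th)², so V_GS − V_th = √(2 I_D / k_n) = √(2 × 0.919 / 2.368) = 0.881 V.
V_GS = 1.2 + 0.881 = 2.08 V.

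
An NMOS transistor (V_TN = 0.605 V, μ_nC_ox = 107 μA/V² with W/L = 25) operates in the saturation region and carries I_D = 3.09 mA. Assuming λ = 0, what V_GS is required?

k_n = μ_nC_ox · (W/L) = 2.675 mA/V².
In saturation I_D = ½ k_n (V_GS − V_TN)², so V_GS − V_TN = √(2 I_D / k_n) = √(2 × 3.09 / 2.675) = 1.52 V.
V_GS = 0.605 + 1.52 = 2.12 V.

V_GS = 2.12 V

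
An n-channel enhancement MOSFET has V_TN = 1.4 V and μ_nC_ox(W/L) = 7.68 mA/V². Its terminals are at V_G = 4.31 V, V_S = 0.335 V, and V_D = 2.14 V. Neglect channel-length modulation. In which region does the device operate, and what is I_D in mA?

V_GS = V_G − V_S = 4.31 − 0.335 = 3.97 V; V_DS = V_D − V_S = 2.14 − 0.335 = 1.81 V.
V_ov = V_GS − V_TN = 3.97 − 1.4 = 2.57 V.
Since V_DS = 1.81 V < V_ov = 2.57 V, the device is in the triode region.
I_D = k_n [V_ov · V_DS − ½ V_DS²] = 7.68 × [2.57 × 1.81 − 0.5 × 1.81²] = 23.2 mA.

Triode; I_D = 23.2 mA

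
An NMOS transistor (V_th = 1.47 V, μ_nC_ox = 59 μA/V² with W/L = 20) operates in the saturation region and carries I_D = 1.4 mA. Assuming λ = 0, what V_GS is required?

V_GS = 3.01 V

k_n = μ_nC_ox · (W/L) = 1.18 mA/V².
In saturation I_D = ½ k_n (V_GS − V_th)², so V_GS − V_th = √(2 I_D / k_n) = √(2 × 1.4 / 1.18) = 1.54 V.
V_GS = 1.47 + 1.54 = 3.01 V.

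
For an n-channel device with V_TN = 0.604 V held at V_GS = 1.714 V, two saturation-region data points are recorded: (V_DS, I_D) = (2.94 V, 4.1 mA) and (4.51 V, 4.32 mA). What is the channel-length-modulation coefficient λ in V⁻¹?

λ = 0.0380 V⁻¹

With V_GS fixed, I_D ∝ (1 + λ V_DS) in saturation, so I_D2/I_D1 = (1 + λ V_DS2)/(1 + λ V_DS1).
4.32/4.1 = 1.054 = (1 + 4.51 λ)/(1 + 2.94 λ).
Solving: λ (I_D1 V_DS2 − I_D2 V_DS1) = I_D2 − I_D1, so λ = (4.32 − 4.1) / (4.1 × 4.51 − 4.32 × 2.94) = 0.22 / 5.79 = 0.038 V⁻¹.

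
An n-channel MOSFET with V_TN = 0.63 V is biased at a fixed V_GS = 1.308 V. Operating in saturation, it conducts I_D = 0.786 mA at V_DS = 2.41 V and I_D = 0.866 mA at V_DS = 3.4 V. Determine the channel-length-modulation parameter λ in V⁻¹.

With V_GS fixed, I_D ∝ (1 + λ V_DS) in saturation, so I_D2/I_D1 = (1 + λ V_DS2)/(1 + λ V_DS1).
0.866/0.786 = 1.102 = (1 + 3.4 λ)/(1 + 2.41 λ).
Solving: λ (I_D1 V_DS2 − I_D2 V_DS1) = I_D2 − I_D1, so λ = (0.866 − 0.786) / (0.786 × 3.4 − 0.866 × 2.41) = 0.08 / 0.585 = 0.137 V⁻¹.

λ = 0.137 V⁻¹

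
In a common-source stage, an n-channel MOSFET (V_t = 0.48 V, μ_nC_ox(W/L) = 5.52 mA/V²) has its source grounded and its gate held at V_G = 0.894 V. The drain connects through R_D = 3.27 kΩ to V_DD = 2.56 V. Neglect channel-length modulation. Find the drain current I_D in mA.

I_D = 0.473 mA

V_GS = V_G = 0.894 V, so V_ov = 0.894 − 0.48 = 0.414 V.
Assume saturation: I_D = ½ k_n V_ov² = 0.5 × 5.52 × 0.414² = 0.473 mA, giving V_DS = V_DD − I_D R_D = 2.56 − 0.473 × 3.27 = 1.01 V.
V_DS = 1.01 V ≥ V_ov = 0.414 V, confirming saturation.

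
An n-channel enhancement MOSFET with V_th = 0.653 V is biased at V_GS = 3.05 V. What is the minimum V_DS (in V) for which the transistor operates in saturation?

V_DS,sat = 2.40 V

The boundary between triode and saturation is V_DS = V_GS − V_th = V_ov.
V_ov = 3.05 − 0.653 = 2.4 V.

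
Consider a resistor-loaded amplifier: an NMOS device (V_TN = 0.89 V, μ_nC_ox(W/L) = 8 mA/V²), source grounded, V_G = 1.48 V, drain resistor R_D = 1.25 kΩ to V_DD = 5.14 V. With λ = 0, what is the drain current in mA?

V_GS = V_G = 1.48 V, so V_ov = 1.48 − 0.89 = 0.59 V.
Assume saturation: I_D = ½ k_n V_ov² = 0.5 × 8 × 0.59² = 1.39 mA, giving V_DS = V_DD − I_D R_D = 5.14 − 1.39 × 1.25 = 3.4 V.
V_DS = 3.4 V ≥ V_ov = 0.59 V, confirming saturation.

I_D = 1.39 mA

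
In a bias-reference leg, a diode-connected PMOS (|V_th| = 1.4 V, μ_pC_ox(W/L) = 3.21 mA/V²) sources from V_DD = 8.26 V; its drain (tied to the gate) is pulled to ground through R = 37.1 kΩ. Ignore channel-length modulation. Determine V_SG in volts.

V_SG = 1.73 V

With gate tied to drain, V_SG = V_SD ≥ V_SG − |V_th|, so the device is in saturation.
KCL at the drain: ½ k_p (V_SG − |V_th|)² = (V_DD − V_SG)/R.
Let x = V_SG − 1.4. Then 59.5 x² + x − 6.86 = 0, giving x = 0.331 V (positive root), so V_SG = 1.73 V.
I_D = (V_DD − V_SG)/R = (8.26 − 1.73) / 37.1 = 0.176 mA.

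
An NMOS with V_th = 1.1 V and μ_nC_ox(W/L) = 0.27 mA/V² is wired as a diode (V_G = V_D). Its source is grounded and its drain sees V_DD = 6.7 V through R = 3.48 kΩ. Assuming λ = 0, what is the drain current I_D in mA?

I_D = 0.877 mA

With gate tied to drain, V_GS = V_DS ≥ V_GS − V_th, so the device is in saturation.
KCL at the drain: ½ k_n (V_GS − V_th)² = (V_DD − V_GS)/R.
Let x = V_GS − 1.1. Then 0.47 x² + x − 5.6 = 0, giving x = 2.55 V (positive root), so V_GS = 3.65 V.
I_D = (V_DD − V_GS)/R = (6.7 − 3.65) / 3.48 = 0.877 mA.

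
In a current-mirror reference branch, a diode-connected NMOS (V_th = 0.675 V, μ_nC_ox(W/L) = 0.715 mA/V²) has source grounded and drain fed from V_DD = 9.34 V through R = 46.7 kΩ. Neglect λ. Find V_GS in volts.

V_GS = 1.37 V

With gate tied to drain, V_GS = V_DS ≥ V_GS − V_th, so the device is in saturation.
KCL at the drain: ½ k_n (V_GS − V_th)² = (V_DD − V_GS)/R.
Let x = V_GS − 0.675. Then 16.7 x² + x − 8.665 = 0, giving x = 0.691 V (positive root), so V_GS = 1.37 V.
I_D = (V_DD − V_GS)/R = (9.34 − 1.37) / 46.7 = 0.171 mA.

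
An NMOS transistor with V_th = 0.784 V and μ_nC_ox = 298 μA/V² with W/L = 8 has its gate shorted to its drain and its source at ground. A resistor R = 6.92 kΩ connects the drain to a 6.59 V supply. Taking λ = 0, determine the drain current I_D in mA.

I_D = 0.726 mA

With gate tied to drain, V_GS = V_DS ≥ V_GS − V_th, so the device is in saturation.
k_n = μ_nC_ox · (W/L) = 2.384 mA/V².
KCL at the drain: ½ k_n (V_GS − V_th)² = (V_DD − V_GS)/R.
Let x = V_GS − 0.784. Then 8.25 x² + x − 5.806 = 0, giving x = 0.781 V (positive root), so V_GS = 1.56 V.
I_D = (V_DD − V_GS)/R = (6.59 − 1.56) / 6.92 = 0.726 mA.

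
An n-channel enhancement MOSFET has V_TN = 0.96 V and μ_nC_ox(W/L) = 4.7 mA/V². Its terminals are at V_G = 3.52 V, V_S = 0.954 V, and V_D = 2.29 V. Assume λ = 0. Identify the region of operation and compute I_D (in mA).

V_GS = V_G − V_S = 3.52 − 0.954 = 2.57 V; V_DS = V_D − V_S = 2.29 − 0.954 = 1.34 V.
V_ov = V_GS − V_TN = 2.57 − 0.96 = 1.61 V.
Since V_DS = 1.34 V < V_ov = 1.61 V, the device is in the triode region.
I_D = k_n [V_ov · V_DS − ½ V_DS²] = 4.7 × [1.61 × 1.34 − 0.5 × 1.34²] = 5.89 mA.

Triode; I_D = 5.89 mA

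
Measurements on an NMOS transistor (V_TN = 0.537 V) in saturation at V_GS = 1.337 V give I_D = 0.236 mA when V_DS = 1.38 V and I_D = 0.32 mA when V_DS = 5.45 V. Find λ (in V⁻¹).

λ = 0.0995 V⁻¹

With V_GS fixed, I_D ∝ (1 + λ V_DS) in saturation, so I_D2/I_D1 = (1 + λ V_DS2)/(1 + λ V_DS1).
0.32/0.236 = 1.356 = (1 + 5.45 λ)/(1 + 1.38 λ).
Solving: λ (I_D1 V_DS2 − I_D2 V_DS1) = I_D2 − I_D1, so λ = (0.32 − 0.236) / (0.236 × 5.45 − 0.32 × 1.38) = 0.084 / 0.845 = 0.0995 V⁻¹.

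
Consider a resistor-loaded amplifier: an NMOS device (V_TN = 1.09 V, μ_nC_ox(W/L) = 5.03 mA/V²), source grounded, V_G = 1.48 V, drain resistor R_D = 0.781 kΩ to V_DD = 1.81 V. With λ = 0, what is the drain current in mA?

I_D = 0.383 mA

V_GS = V_G = 1.48 V, so V_ov = 1.48 − 1.09 = 0.39 V.
Assume saturation: I_D = ½ k_n V_ov² = 0.5 × 5.03 × 0.39² = 0.383 mA, giving V_DS = V_DD − I_D R_D = 1.81 − 0.383 × 0.781 = 1.51 V.
V_DS = 1.51 V ≥ V_ov = 0.39 V, confirming saturation.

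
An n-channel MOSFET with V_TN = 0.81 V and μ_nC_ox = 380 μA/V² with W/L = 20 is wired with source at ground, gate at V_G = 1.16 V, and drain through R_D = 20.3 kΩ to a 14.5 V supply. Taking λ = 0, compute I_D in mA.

I_D = 0.465 mA

V_GS = V_G = 1.16 V, so V_ov = 1.16 − 0.81 = 0.35 V.
k_n = μ_nC_ox · (W/L) = 7.6 mA/V².
Assume saturation: I_D = ½ k_n V_ov² = 0.5 × 7.6 × 0.35² = 0.465 mA, giving V_DS = V_DD − I_D R_D = 14.5 − 0.465 × 20.3 = 5.05 V.
V_DS = 5.05 V ≥ V_ov = 0.35 V, confirming saturation.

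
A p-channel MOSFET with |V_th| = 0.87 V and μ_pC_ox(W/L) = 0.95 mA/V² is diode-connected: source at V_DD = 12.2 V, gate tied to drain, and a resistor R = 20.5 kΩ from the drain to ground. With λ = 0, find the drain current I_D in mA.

I_D = 0.503 mA

With gate tied to drain, V_SG = V_SD ≥ V_SG − |V_th|, so the device is in saturation.
KCL at the drain: ½ k_p (V_SG − |V_th|)² = (V_DD − V_SG)/R.
Let x = V_SG − 0.87. Then 9.74 x² + x − 11.33 = 0, giving x = 1.03 V (positive root), so V_SG = 1.9 V.
I_D = (V_DD − V_SG)/R = (12.2 − 1.9) / 20.5 = 0.503 mA.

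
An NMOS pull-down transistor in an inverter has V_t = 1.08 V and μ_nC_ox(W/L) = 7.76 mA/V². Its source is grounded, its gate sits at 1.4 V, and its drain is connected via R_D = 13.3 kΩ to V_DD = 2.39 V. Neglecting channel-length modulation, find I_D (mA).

V_GS = V_G = 1.4 V, so V_ov = 1.4 − 1.08 = 0.32 V.
Assume saturation: I_D = ½ k_n V_ov² = 0.5 × 7.76 × 0.32² = 0.397 mA, giving V_DS = V_DD − I_D R_D = 2.39 − 0.397 × 13.3 = -2.89 V.
But -2.89 V < V_ov = 0.32 V, so the device is actually in triode.
In triode I_D = k_n[V_ov V_DS − ½ V_DS²] and I_D = (V_DD − V_DS)/R_D. Equating: 51.6 V_DS² − 34.03 V_DS + 2.39 = 0, giving V_DS = 0.0799 V (the root below V_ov).
I_D = (2.39 − 0.0799) / 13.3 = 0.174 mA.

I_D = 0.174 mA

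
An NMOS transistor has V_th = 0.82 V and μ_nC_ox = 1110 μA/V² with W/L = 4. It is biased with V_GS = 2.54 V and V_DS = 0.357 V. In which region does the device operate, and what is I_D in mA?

Triode; I_D = 2.44 mA

k_n = μ_nC_ox · (W/L) = 4.44 mA/V².
V_ov = V_GS − V_th = 2.54 − 0.82 = 1.72 V.
Since V_DS = 0.357 V < V_ov = 1.72 V, the device is in the triode region.
I_D = k_n [V_ov · V_DS − ½ V_DS²] = 4.44 × [1.72 × 0.357 − 0.5 × 0.357²] = 2.44 mA.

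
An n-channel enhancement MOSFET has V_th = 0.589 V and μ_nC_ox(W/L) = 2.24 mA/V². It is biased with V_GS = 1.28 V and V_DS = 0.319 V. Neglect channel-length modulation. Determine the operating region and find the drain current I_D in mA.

V_ov = V_GS − V_th = 1.28 − 0.589 = 0.691 V.
Since V_DS = 0.319 V < V_ov = 0.691 V, the device is in the triode region.
I_D = k_n [V_ov · V_DS − ½ V_DS²] = 2.24 × [0.691 × 0.319 − 0.5 × 0.319²] = 0.38 mA.

Triode; I_D = 0.380 mA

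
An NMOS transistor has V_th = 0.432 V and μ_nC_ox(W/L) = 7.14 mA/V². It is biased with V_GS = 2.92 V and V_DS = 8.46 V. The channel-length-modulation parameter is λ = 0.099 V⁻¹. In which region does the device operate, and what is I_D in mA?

V_ov = V_GS − V_th = 2.92 − 0.432 = 2.49 V.
Since V_DS = 8.46 V ≥ V_ov = 2.49 V, the device is in saturation.
I_D = ½ k_n V_ov² (1 + λ V_DS) = 0.5 × 7.14 × 2.49² × (1 + 0.099 × 8.46) = 40.6 mA.

Saturation; I_D = 40.6 mA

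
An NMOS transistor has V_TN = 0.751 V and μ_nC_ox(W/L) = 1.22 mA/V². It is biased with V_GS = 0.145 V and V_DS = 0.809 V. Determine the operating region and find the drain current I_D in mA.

V_GS = 0.145 V < V_TN = 0.751 V, so the transistor is in cutoff.

Cutoff; I_D = 0 mA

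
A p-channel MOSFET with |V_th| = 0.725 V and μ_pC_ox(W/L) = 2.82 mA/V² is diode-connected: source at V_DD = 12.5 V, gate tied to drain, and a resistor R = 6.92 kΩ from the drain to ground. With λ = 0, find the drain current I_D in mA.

I_D = 1.55 mA

With gate tied to drain, V_SG = V_SD ≥ V_SG − |V_th|, so the device is in saturation.
KCL at the drain: ½ k_p (V_SG − |V_th|)² = (V_DD − V_SG)/R.
Let x = V_SG − 0.725. Then 9.76 x² + x − 11.78 = 0, giving x = 1.05 V (positive root), so V_SG = 1.77 V.
I_D = (V_DD − V_SG)/R = (12.5 − 1.77) / 6.92 = 1.55 mA.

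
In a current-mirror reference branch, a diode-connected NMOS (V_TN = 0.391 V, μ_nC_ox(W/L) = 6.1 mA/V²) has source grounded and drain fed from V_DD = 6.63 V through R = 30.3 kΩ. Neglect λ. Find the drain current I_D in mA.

I_D = 0.198 mA

With gate tied to drain, V_GS = V_DS ≥ V_GS − V_TN, so the device is in saturation.
KCL at the drain: ½ k_n (V_GS − V_TN)² = (V_DD − V_GS)/R.
Let x = V_GS − 0.391. Then 92.4 x² + x − 6.239 = 0, giving x = 0.254 V (positive root), so V_GS = 0.645 V.
I_D = (V_DD − V_GS)/R = (6.63 − 0.645) / 30.3 = 0.198 mA.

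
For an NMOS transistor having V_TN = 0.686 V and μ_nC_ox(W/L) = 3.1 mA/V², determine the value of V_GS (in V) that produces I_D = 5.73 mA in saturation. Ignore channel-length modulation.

In saturation I_D = ½ k_n (V_GS − V_TN)², so V_GS − V_TN = √(2 I_D / k_n) = √(2 × 5.73 / 3.1) = 1.92 V.
V_GS = 0.686 + 1.92 = 2.61 V.

V_GS = 2.61 V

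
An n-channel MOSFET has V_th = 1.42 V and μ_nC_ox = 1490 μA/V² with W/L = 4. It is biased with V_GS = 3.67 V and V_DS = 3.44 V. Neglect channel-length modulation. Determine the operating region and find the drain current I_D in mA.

k_n = μ_nC_ox · (W/L) = 5.96 mA/V².
V_ov = V_GS − V_th = 3.67 − 1.42 = 2.25 V.
Since V_DS = 3.44 V ≥ V_ov = 2.25 V, the device is in saturation.
I_D = ½ k_n V_ov² = 0.5 × 5.96 × 2.25² = 15.1 mA.

Saturation; I_D = 15.1 mA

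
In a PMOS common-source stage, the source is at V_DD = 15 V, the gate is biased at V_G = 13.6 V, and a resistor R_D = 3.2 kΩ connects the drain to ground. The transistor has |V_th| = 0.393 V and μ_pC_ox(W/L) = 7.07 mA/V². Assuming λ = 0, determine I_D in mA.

I_D = 3.58 mA

V_SG = V_DD − V_G = 15 − 13.6 = 1.4 V, so V_ov = 1.4 − 0.393 = 1.01 V.
Assume saturation: I_D = ½ k_p V_ov² = 0.5 × 7.07 × 1.01² = 3.58 mA, giving V_SD = V_DD − I_D R_D = 15 − 3.58 × 3.2 = 3.53 V.
V_SD = 3.53 V ≥ V_ov = 1.01 V, confirming saturation.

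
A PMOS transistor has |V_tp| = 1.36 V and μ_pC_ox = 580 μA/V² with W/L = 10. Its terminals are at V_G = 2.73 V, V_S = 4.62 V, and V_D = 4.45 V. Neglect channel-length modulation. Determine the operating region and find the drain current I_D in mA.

Triode; I_D = 0.439 mA

V_SG = V_S − V_G = 4.62 − 2.73 = 1.89 V; V_SD = V_S − V_D = 4.62 − 4.45 = 0.17 V.
k_p = μ_pC_ox · (W/L) = 5.8 mA/V².
V_ov = V_SG − |V_tp| = 1.89 − 1.36 = 0.53 V.
Since V_SD = 0.17 V < V_ov = 0.53 V, the device is in the triode region.
I_D = k_p [V_ov · V_SD − ½ V_SD²] = 5.8 × [0.53 × 0.17 − 0.5 × 0.17²] = 0.439 mA.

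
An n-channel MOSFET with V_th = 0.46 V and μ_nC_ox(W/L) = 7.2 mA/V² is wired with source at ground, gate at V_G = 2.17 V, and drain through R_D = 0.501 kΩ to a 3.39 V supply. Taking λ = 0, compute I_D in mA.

I_D = 5.67 mA

V_GS = V_G = 2.17 V, so V_ov = 2.17 − 0.46 = 1.71 V.
Assume saturation: I_D = ½ k_n V_ov² = 0.5 × 7.2 × 1.71² = 10.5 mA, giving V_DS = V_DD − I_D R_D = 3.39 − 10.5 × 0.501 = -1.88 V.
But -1.88 V < V_ov = 1.71 V, so the device is actually in triode.
In triode I_D = k_n[V_ov V_DS − ½ V_DS²] and I_D = (V_DD − V_DS)/R_D. Equating: 1.8 V_DS² − 7.168 V_DS + 3.39 = 0, giving V_DS = 0.549 V (the root below V_ov).
I_D = (3.39 − 0.549) / 0.501 = 5.67 mA.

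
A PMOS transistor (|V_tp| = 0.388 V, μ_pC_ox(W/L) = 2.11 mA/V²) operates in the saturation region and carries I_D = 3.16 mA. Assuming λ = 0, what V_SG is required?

In saturation I_D = ½ k_p (V_SG − |V_tp|)², so V_SG − |V_tp| = √(2 I_D / k_p) = √(2 × 3.16 / 2.11) = 1.73 V.
V_SG = 0.388 + 1.73 = 2.12 V.

V_SG = 2.12 V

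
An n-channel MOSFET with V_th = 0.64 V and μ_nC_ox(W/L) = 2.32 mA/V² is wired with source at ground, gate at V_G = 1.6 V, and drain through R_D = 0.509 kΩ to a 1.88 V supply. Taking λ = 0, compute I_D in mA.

V_GS = V_G = 1.6 V, so V_ov = 1.6 − 0.64 = 0.96 V.
Assume saturation: I_D = ½ k_n V_ov² = 0.5 × 2.32 × 0.96² = 1.07 mA, giving V_DS = V_DD − I_D R_D = 1.88 − 1.07 × 0.509 = 1.34 V.
V_DS = 1.34 V ≥ V_ov = 0.96 V, confirming saturation.

I_D = 1.07 mA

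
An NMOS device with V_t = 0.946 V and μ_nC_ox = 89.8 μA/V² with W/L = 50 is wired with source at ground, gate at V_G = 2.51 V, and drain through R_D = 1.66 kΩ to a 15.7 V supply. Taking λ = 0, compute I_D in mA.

I_D = 5.49 mA

V_GS = V_G = 2.51 V, so V_ov = 2.51 − 0.946 = 1.56 V.
k_n = μ_nC_ox · (W/L) = 4.49 mA/V².
Assume saturation: I_D = ½ k_n V_ov² = 0.5 × 4.49 × 1.56² = 5.49 mA, giving V_DS = V_DD − I_D R_D = 15.7 − 5.49 × 1.66 = 6.58 V.
V_DS = 6.58 V ≥ V_ov = 1.56 V, confirming saturation.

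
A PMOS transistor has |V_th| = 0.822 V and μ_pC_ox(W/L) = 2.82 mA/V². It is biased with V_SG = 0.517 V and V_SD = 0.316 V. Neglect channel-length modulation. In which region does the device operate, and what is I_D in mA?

Cutoff; I_D = 0 mA

V_SG = 0.517 V < |V_th| = 0.822 V, so the transistor is in cutoff.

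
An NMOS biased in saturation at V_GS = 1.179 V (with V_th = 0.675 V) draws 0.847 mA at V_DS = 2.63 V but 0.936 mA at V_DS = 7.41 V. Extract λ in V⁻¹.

λ = 0.0233 V⁻¹

With V_GS fixed, I_D ∝ (1 + λ V_DS) in saturation, so I_D2/I_D1 = (1 + λ V_DS2)/(1 + λ V_DS1).
0.936/0.847 = 1.105 = (1 + 7.41 λ)/(1 + 2.63 λ).
Solving: λ (I_D1 V_DS2 − I_D2 V_DS1) = I_D2 − I_D1, so λ = (0.936 − 0.847) / (0.847 × 7.41 − 0.936 × 2.63) = 0.089 / 3.81 = 0.0233 V⁻¹.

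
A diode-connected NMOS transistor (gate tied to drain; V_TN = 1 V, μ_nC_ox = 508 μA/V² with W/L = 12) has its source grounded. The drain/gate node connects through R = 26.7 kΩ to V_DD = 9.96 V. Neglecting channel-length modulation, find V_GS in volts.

With gate tied to drain, V_GS = V_DS ≥ V_GS − V_TN, so the device is in saturation.
k_n = μ_nC_ox · (W/L) = 6.096 mA/V².
KCL at the drain: ½ k_n (V_GS − V_TN)² = (V_DD − V_GS)/R.
Let x = V_GS − 1. Then 81.4 x² + x − 8.96 = 0, giving x = 0.326 V (positive root), so V_GS = 1.33 V.
I_D = (V_DD − V_GS)/R = (9.96 − 1.33) / 26.7 = 0.323 mA.

V_GS = 1.33 V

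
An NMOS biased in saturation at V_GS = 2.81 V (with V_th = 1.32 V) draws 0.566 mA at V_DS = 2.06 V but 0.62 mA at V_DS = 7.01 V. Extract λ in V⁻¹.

λ = 0.0201 V⁻¹

With V_GS fixed, I_D ∝ (1 + λ V_DS) in saturation, so I_D2/I_D1 = (1 + λ V_DS2)/(1 + λ V_DS1).
0.62/0.566 = 1.095 = (1 + 7.01 λ)/(1 + 2.06 λ).
Solving: λ (I_D1 V_DS2 − I_D2 V_DS1) = I_D2 − I_D1, so λ = (0.62 − 0.566) / (0.566 × 7.01 − 0.62 × 2.06) = 0.054 / 2.69 = 0.0201 V⁻¹.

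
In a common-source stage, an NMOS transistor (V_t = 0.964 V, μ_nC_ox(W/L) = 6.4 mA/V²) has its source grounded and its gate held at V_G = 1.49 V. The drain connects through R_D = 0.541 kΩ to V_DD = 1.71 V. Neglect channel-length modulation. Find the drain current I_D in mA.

V_GS = V_G = 1.49 V, so V_ov = 1.49 − 0.964 = 0.526 V.
Assume saturation: I_D = ½ k_n V_ov² = 0.5 × 6.4 × 0.526² = 0.885 mA, giving V_DS = V_DD − I_D R_D = 1.71 − 0.885 × 0.541 = 1.23 V.
V_DS = 1.23 V ≥ V_ov = 0.526 V, confirming saturation.

I_D = 0.885 mA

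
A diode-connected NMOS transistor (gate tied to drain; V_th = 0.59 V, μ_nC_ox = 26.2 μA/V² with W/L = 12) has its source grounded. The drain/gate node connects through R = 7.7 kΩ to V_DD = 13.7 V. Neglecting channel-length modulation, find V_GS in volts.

With gate tied to drain, V_GS = V_DS ≥ V_GS − V_th, so the device is in saturation.
k_n = μ_nC_ox · (W/L) = 0.3144 mA/V².
KCL at the drain: ½ k_n (V_GS − V_th)² = (V_DD − V_GS)/R.
Let x = V_GS − 0.59. Then 1.21 x² + x − 13.11 = 0, giving x = 2.9 V (positive root), so V_GS = 3.49 V.
I_D = (V_DD − V_GS)/R = (13.7 − 3.49) / 7.7 = 1.33 mA.

V_GS = 3.49 V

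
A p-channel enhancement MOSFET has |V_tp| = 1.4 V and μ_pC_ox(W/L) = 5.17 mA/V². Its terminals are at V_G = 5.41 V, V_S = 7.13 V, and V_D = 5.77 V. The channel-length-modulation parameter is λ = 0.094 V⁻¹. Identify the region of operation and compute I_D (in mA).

V_SG = V_S − V_G = 7.13 − 5.41 = 1.72 V; V_SD = V_S − V_D = 7.13 − 5.77 = 1.36 V.
V_ov = V_SG − |V_tp| = 1.72 − 1.4 = 0.32 V.
Since V_SD = 1.36 V ≥ V_ov = 0.32 V, the device is in saturation.
I_D = ½ k_p V_ov² (1 + λ V_SD) = 0.5 × 5.17 × 0.32² × (1 + 0.094 × 1.36) = 0.299 mA.

Saturation; I_D = 0.299 mA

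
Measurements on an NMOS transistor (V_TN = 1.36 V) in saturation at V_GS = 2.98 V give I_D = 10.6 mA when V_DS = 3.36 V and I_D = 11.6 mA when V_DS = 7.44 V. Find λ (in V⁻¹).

λ = 0.0251 V⁻¹

With V_GS fixed, I_D ∝ (1 + λ V_DS) in saturation, so I_D2/I_D1 = (1 + λ V_DS2)/(1 + λ V_DS1).
11.6/10.6 = 1.094 = (1 + 7.44 λ)/(1 + 3.36 λ).
Solving: λ (I_D1 V_DS2 − I_D2 V_DS1) = I_D2 − I_D1, so λ = (11.6 − 10.6) / (10.6 × 7.44 − 11.6 × 3.36) = 1 / 39.9 = 0.0251 V⁻¹.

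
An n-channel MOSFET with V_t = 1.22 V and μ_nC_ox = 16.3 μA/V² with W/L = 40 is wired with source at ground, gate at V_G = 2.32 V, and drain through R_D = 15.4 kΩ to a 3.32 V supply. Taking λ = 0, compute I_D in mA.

V_GS = V_G = 2.32 V, so V_ov = 2.32 − 1.22 = 1.1 V.
k_n = μ_nC_ox · (W/L) = 0.652 mA/V².
Assume saturation: I_D = ½ k_n V_ov² = 0.5 × 0.652 × 1.1² = 0.394 mA, giving V_DS = V_DD − I_D R_D = 3.32 − 0.394 × 15.4 = -2.75 V.
But -2.75 V < V_ov = 1.1 V, so the device is actually in triode.
In triode I_D = k_n[V_ov V_DS − ½ V_DS²] and I_D = (V_DD − V_DS)/R_D. Equating: 5.02 V_DS² − 12.04 V_DS + 3.32 = 0, giving V_DS = 0.318 V (the root below V_ov).
I_D = (3.32 − 0.318) / 15.4 = 0.195 mA.

I_D = 0.195 mA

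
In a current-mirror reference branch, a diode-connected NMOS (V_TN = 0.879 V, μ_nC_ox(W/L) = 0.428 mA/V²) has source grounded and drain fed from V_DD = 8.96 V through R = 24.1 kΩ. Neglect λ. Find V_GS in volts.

V_GS = 2.04 V

With gate tied to drain, V_GS = V_DS ≥ V_GS − V_TN, so the device is in saturation.
KCL at the drain: ½ k_n (V_GS − V_TN)² = (V_DD − V_GS)/R.
Let x = V_GS − 0.879. Then 5.16 x² + x − 8.081 = 0, giving x = 1.16 V (positive root), so V_GS = 2.04 V.
I_D = (V_DD − V_GS)/R = (8.96 − 2.04) / 24.1 = 0.287 mA.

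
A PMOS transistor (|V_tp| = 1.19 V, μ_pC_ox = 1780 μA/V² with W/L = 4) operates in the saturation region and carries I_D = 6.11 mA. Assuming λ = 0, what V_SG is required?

V_SG = 2.50 V

k_p = μ_pC_ox · (W/L) = 7.12 mA/V².
In saturation I_D = ½ k_p (V_SG − |V_tp|)², so V_SG − |V_tp| = √(2 I_D / k_p) = √(2 × 6.11 / 7.12) = 1.31 V.
V_SG = 1.19 + 1.31 = 2.5 V.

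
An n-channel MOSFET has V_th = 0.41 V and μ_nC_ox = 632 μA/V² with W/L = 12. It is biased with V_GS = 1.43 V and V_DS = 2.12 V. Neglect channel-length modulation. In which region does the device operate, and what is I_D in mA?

Saturation; I_D = 3.95 mA

k_n = μ_nC_ox · (W/L) = 7.584 mA/V².
V_ov = V_GS − V_th = 1.43 − 0.41 = 1.02 V.
Since V_DS = 2.12 V ≥ V_ov = 1.02 V, the device is in saturation.
I_D = ½ k_n V_ov² = 0.5 × 7.584 × 1.02² = 3.95 mA.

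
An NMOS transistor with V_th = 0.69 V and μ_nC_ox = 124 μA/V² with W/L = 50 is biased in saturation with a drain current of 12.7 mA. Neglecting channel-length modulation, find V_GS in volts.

k_n = μ_nC_ox · (W/L) = 6.2 mA/V².
In saturation I_D = ½ k_n (V_GS − V_th)², so V_GS − V_th = √(2 I_D / k_n) = √(2 × 12.7 / 6.2) = 2.02 V.
V_GS = 0.69 + 2.02 = 2.71 V.

V_GS = 2.71 V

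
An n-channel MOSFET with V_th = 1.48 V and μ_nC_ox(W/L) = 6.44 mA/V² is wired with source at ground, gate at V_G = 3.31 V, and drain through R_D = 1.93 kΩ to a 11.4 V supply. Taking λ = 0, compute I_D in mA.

I_D = 5.61 mA

V_GS = V_G = 3.31 V, so V_ov = 3.31 − 1.48 = 1.83 V.
Assume saturation: I_D = ½ k_n V_ov² = 0.5 × 6.44 × 1.83² = 10.8 mA, giving V_DS = V_DD − I_D R_D = 11.4 − 10.8 × 1.93 = -9.41 V.
But -9.41 V < V_ov = 1.83 V, so the device is actually in triode.
In triode I_D = k_n[V_ov V_DS − ½ V_DS²] and I_D = (V_DD − V_DS)/R_D. Equating: 6.21 V_DS² − 23.75 V_DS + 11.4 = 0, giving V_DS = 0.563 V (the root below V_ov).
I_D = (11.4 − 0.563) / 1.93 = 5.61 mA.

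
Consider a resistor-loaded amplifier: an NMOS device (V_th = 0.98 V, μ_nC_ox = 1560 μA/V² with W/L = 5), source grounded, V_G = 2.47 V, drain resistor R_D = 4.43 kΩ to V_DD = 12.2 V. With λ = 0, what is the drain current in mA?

I_D = 2.70 mA

V_GS = V_G = 2.47 V, so V_ov = 2.47 − 0.98 = 1.49 V.
k_n = μ_nC_ox · (W/L) = 7.8 mA/V².
Assume saturation: I_D = ½ k_n V_ov² = 0.5 × 7.8 × 1.49² = 8.66 mA, giving V_DS = V_DD − I_D R_D = 12.2 − 8.66 × 4.43 = -26.2 V.
But -26.2 V < V_ov = 1.49 V, so the device is actually in triode.
In triode I_D = k_n[V_ov V_DS − ½ V_DS²] and I_D = (V_DD − V_DS)/R_D. Equating: 17.3 V_DS² − 52.49 V_DS + 12.2 = 0, giving V_DS = 0.254 V (the root below V_ov).
I_D = (12.2 − 0.254) / 4.43 = 2.7 mA.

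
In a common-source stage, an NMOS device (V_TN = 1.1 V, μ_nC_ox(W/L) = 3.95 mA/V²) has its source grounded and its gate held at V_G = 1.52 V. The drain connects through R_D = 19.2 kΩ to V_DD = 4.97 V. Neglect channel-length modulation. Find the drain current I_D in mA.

I_D = 0.249 mA

V_GS = V_G = 1.52 V, so V_ov = 1.52 − 1.1 = 0.42 V.
Assume saturation: I_D = ½ k_n V_ov² = 0.5 × 3.95 × 0.42² = 0.348 mA, giving V_DS = V_DD − I_D R_D = 4.97 − 0.348 × 19.2 = -1.72 V.
But -1.72 V < V_ov = 0.42 V, so the device is actually in triode.
In triode I_D = k_n[V_ov V_DS − ½ V_DS²] and I_D = (V_DD − V_DS)/R_D. Equating: 37.9 V_DS² − 32.85 V_DS + 4.97 = 0, giving V_DS = 0.195 V (the root below V_ov).
I_D = (4.97 − 0.195) / 19.2 = 0.249 mA.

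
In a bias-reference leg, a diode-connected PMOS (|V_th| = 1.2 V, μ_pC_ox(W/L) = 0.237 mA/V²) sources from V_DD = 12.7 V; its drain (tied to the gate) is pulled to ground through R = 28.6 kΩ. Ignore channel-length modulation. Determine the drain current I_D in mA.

I_D = 0.343 mA

With gate tied to drain, V_SG = V_SD ≥ V_SG − |V_th|, so the device is in saturation.
KCL at the drain: ½ k_p (V_SG − |V_th|)² = (V_DD − V_SG)/R.
Let x = V_SG − 1.2. Then 3.39 x² + x − 11.5 = 0, giving x = 1.7 V (positive root), so V_SG = 2.9 V.
I_D = (V_DD − V_SG)/R = (12.7 − 2.9) / 28.6 = 0.343 mA.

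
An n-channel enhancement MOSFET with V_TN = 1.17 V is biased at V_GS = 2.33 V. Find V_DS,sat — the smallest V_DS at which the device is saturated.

The boundary between triode and saturation is V_DS = V_GS − V_TN = V_ov.
V_ov = 2.33 − 1.17 = 1.16 V.

V_DS,sat = 1.16 V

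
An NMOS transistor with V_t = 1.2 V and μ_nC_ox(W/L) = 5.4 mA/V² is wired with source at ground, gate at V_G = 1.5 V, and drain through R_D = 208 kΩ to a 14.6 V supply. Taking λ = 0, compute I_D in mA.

V_GS = V_G = 1.5 V, so V_ov = 1.5 − 1.2 = 0.3 V.
Assume saturation: I_D = ½ k_n V_ov² = 0.5 × 5.4 × 0.3² = 0.243 mA, giving V_DS = V_DD − I_D R_D = 14.6 − 0.243 × 208 = -35.9 V.
But -35.9 V < V_ov = 0.3 V, so the device is actually in triode.
In triode I_D = k_n[V_ov V_DS − ½ V_DS²] and I_D = (V_DD − V_DS)/R_D. Equating: 562 V_DS² − 338 V_DS + 14.6 = 0, giving V_DS = 0.0468 V (the root below V_ov).
I_D = (14.6 − 0.0468) / 208 = 0.07 mA.

I_D = 0.0700 mA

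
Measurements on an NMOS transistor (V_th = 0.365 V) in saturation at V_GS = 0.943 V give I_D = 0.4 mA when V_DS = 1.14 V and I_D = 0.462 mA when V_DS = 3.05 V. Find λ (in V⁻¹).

λ = 0.0894 V⁻¹

With V_GS fixed, I_D ∝ (1 + λ V_DS) in saturation, so I_D2/I_D1 = (1 + λ V_DS2)/(1 + λ V_DS1).
0.462/0.4 = 1.155 = (1 + 3.05 λ)/(1 + 1.14 λ).
Solving: λ (I_D1 V_DS2 − I_D2 V_DS1) = I_D2 − I_D1, so λ = (0.462 − 0.4) / (0.4 × 3.05 − 0.462 × 1.14) = 0.062 / 0.693 = 0.0894 V⁻¹.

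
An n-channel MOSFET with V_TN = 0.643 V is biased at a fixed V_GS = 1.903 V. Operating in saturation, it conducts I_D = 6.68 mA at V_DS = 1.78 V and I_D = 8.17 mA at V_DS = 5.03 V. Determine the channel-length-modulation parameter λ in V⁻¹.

λ = 0.0782 V⁻¹

With V_GS fixed, I_D ∝ (1 + λ V_DS) in saturation, so I_D2/I_D1 = (1 + λ V_DS2)/(1 + λ V_DS1).
8.17/6.68 = 1.223 = (1 + 5.03 λ)/(1 + 1.78 λ).
Solving: λ (I_D1 V_DS2 − I_D2 V_DS1) = I_D2 − I_D1, so λ = (8.17 − 6.68) / (6.68 × 5.03 − 8.17 × 1.78) = 1.49 / 19.1 = 0.0782 V⁻¹.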